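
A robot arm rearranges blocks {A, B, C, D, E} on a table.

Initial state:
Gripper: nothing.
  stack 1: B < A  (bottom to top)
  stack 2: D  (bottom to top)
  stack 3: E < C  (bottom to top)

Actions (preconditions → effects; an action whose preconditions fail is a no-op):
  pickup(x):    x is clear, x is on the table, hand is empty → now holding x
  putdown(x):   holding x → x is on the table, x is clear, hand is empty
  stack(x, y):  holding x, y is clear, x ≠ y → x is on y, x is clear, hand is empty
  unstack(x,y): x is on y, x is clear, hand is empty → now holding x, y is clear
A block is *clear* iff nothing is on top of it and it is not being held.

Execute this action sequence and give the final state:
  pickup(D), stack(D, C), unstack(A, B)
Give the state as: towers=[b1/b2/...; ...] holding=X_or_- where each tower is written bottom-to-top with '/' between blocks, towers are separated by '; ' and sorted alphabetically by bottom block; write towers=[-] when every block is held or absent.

towers=[B; E/C/D] holding=A

step 1 (pickup(D)): towers=[B/A; E/C] holding=D
step 2 (stack(D, C)): towers=[B/A; E/C/D] holding=-
step 3 (unstack(A, B)): towers=[B; E/C/D] holding=A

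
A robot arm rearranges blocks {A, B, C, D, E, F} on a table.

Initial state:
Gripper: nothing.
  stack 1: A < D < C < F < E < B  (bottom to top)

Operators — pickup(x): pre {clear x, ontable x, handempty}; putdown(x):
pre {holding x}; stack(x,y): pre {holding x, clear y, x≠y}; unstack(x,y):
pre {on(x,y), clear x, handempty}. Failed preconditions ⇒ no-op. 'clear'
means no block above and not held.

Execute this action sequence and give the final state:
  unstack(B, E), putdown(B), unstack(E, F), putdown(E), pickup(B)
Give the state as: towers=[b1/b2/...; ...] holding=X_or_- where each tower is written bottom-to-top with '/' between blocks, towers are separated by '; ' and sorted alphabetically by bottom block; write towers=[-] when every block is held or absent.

towers=[A/D/C/F; E] holding=B

step 1 (unstack(B, E)): towers=[A/D/C/F/E] holding=B
step 2 (putdown(B)): towers=[A/D/C/F/E; B] holding=-
step 3 (unstack(E, F)): towers=[A/D/C/F; B] holding=E
step 4 (putdown(E)): towers=[A/D/C/F; B; E] holding=-
step 5 (pickup(B)): towers=[A/D/C/F; E] holding=B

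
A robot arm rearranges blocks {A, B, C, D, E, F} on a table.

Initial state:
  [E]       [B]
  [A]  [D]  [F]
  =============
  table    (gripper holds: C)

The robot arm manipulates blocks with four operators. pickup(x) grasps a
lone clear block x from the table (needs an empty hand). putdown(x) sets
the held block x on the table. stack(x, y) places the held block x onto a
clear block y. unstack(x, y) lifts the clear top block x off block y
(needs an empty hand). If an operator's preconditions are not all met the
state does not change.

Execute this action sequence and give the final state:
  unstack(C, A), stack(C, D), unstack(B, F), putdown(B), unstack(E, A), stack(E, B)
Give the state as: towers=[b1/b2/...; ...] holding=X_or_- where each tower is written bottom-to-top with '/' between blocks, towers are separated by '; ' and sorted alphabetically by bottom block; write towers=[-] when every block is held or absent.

step 1 (unstack(C, A)) [no-op]: towers=[A/E; D; F/B] holding=C
step 2 (stack(C, D)): towers=[A/E; D/C; F/B] holding=-
step 3 (unstack(B, F)): towers=[A/E; D/C; F] holding=B
step 4 (putdown(B)): towers=[A/E; B; D/C; F] holding=-
step 5 (unstack(E, A)): towers=[A; B; D/C; F] holding=E
step 6 (stack(E, B)): towers=[A; B/E; D/C; F] holding=-

towers=[A; B/E; D/C; F] holding=-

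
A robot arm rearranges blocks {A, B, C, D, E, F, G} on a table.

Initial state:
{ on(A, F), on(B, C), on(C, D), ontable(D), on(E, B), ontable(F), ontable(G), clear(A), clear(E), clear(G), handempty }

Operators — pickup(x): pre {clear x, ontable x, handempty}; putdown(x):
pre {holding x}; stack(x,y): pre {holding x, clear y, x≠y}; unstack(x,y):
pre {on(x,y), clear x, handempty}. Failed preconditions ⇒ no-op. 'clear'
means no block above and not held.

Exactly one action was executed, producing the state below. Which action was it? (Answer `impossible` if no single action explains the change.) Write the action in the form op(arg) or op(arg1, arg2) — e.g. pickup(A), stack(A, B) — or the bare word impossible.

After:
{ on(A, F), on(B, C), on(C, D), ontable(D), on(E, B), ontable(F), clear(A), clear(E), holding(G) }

target: towers=[D/C/B/E; F/A] holding=G
         pickup(G) → towers=[D/C/B/E; F/A] holding=G  ← match
     unstack(A, F) → towers=[D/C/B/E; F; G] holding=A
     unstack(E, B) → towers=[D/C/B; F/A; G] holding=E

pickup(G)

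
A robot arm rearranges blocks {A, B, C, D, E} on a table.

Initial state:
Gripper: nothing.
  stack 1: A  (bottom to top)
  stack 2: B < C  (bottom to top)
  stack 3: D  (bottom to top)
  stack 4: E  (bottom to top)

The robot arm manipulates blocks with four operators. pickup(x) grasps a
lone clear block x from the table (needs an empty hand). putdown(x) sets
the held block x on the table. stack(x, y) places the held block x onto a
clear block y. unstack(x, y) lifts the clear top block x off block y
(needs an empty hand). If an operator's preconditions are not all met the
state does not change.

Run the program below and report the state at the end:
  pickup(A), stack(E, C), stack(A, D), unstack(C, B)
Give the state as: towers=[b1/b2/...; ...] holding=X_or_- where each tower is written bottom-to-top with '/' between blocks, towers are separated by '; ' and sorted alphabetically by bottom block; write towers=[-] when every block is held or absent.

step 1 (pickup(A)): towers=[B/C; D; E] holding=A
step 2 (stack(E, C)) [no-op]: towers=[B/C; D; E] holding=A
step 3 (stack(A, D)): towers=[B/C; D/A; E] holding=-
step 4 (unstack(C, B)): towers=[B; D/A; E] holding=C

towers=[B; D/A; E] holding=C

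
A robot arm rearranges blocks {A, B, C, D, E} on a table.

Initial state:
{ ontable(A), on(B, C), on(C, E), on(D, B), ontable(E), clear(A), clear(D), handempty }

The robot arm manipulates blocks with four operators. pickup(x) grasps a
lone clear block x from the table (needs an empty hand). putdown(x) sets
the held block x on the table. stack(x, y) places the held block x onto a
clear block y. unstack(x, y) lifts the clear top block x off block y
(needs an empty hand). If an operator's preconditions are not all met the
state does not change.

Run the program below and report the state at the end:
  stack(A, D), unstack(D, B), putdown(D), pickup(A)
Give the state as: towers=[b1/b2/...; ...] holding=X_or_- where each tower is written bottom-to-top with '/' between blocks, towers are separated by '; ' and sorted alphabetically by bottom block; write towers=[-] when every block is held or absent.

step 1 (stack(A, D)) [no-op]: towers=[A; E/C/B/D] holding=-
step 2 (unstack(D, B)): towers=[A; E/C/B] holding=D
step 3 (putdown(D)): towers=[A; D; E/C/B] holding=-
step 4 (pickup(A)): towers=[D; E/C/B] holding=A

towers=[D; E/C/B] holding=A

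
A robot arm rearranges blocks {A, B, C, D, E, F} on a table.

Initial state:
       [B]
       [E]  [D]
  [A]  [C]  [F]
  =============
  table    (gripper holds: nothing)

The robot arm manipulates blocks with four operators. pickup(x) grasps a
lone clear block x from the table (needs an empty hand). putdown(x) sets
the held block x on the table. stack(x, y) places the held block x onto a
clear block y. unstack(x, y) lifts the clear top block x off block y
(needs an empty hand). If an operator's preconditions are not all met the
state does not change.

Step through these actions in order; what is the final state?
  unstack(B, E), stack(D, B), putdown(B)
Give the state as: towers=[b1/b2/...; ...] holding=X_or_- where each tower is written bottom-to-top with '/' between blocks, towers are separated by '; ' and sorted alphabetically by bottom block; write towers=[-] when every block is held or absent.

towers=[A; B; C/E; F/D] holding=-

step 1 (unstack(B, E)): towers=[A; C/E; F/D] holding=B
step 2 (stack(D, B)) [no-op]: towers=[A; C/E; F/D] holding=B
step 3 (putdown(B)): towers=[A; B; C/E; F/D] holding=-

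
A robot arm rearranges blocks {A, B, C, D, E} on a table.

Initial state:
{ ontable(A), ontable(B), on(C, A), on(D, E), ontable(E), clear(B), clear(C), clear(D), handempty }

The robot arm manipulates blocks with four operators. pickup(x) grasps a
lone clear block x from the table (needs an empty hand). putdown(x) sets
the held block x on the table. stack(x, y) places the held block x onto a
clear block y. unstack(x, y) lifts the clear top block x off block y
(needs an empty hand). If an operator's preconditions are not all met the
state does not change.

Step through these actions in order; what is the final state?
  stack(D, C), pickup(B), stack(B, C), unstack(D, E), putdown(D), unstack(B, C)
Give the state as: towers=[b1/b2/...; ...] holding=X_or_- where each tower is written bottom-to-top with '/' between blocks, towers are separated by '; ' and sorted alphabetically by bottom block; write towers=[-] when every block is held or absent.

towers=[A/C; D; E] holding=B

step 1 (stack(D, C)) [no-op]: towers=[A/C; B; E/D] holding=-
step 2 (pickup(B)): towers=[A/C; E/D] holding=B
step 3 (stack(B, C)): towers=[A/C/B; E/D] holding=-
step 4 (unstack(D, E)): towers=[A/C/B; E] holding=D
step 5 (putdown(D)): towers=[A/C/B; D; E] holding=-
step 6 (unstack(B, C)): towers=[A/C; D; E] holding=B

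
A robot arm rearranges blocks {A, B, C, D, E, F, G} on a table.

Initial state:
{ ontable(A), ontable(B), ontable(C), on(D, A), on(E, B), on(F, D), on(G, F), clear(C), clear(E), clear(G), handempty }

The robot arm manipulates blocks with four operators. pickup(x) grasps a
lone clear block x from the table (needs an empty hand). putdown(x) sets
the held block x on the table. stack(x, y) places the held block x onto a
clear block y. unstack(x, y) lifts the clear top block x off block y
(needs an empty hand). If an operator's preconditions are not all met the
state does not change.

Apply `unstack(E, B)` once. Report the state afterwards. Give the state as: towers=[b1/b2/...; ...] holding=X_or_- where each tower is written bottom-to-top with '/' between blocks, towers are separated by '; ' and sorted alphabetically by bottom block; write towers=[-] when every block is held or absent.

towers=[A/D/F/G; B; C] holding=E

before: towers=[A/D/F/G; B/E; C] holding=-
pre[unstack(E, B)]: on(E,B) yes, clear(E) yes, handempty yes
all met → apply unstack(E, B)
after:  towers=[A/D/F/G; B; C] holding=E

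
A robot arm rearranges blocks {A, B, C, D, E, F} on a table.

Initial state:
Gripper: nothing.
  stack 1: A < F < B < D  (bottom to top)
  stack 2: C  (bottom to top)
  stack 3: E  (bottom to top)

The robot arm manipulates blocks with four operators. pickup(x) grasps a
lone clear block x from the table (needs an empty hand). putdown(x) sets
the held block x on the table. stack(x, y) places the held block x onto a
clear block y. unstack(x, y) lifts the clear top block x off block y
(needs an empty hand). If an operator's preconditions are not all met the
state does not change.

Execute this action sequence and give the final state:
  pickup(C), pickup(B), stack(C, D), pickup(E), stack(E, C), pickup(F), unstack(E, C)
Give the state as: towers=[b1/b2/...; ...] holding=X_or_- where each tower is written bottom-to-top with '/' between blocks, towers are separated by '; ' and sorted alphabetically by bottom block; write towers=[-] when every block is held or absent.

step 1 (pickup(C)): towers=[A/F/B/D; E] holding=C
step 2 (pickup(B)) [no-op]: towers=[A/F/B/D; E] holding=C
step 3 (stack(C, D)): towers=[A/F/B/D/C; E] holding=-
step 4 (pickup(E)): towers=[A/F/B/D/C] holding=E
step 5 (stack(E, C)): towers=[A/F/B/D/C/E] holding=-
step 6 (pickup(F)) [no-op]: towers=[A/F/B/D/C/E] holding=-
step 7 (unstack(E, C)): towers=[A/F/B/D/C] holding=E

towers=[A/F/B/D/C] holding=E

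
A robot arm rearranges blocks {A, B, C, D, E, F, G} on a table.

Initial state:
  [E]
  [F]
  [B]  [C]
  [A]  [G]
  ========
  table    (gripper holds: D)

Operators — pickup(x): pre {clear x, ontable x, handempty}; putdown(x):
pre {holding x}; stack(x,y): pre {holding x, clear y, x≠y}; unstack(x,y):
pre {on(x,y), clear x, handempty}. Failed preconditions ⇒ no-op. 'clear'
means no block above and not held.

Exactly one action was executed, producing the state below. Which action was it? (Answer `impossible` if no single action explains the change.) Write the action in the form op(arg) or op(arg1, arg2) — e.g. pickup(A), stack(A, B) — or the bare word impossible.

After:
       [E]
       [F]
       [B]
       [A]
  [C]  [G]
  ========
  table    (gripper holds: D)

target: towers=[C; G/A/B/F/E] holding=D
        putdown(D) → towers=[A/B/F/E; D; G/C] holding=-
       stack(D, E) → towers=[A/B/F/E/D; G/C] holding=-
       stack(D, C) → towers=[A/B/F/E; G/C/D] holding=-
none of the 3 applicable actions match → impossible

impossible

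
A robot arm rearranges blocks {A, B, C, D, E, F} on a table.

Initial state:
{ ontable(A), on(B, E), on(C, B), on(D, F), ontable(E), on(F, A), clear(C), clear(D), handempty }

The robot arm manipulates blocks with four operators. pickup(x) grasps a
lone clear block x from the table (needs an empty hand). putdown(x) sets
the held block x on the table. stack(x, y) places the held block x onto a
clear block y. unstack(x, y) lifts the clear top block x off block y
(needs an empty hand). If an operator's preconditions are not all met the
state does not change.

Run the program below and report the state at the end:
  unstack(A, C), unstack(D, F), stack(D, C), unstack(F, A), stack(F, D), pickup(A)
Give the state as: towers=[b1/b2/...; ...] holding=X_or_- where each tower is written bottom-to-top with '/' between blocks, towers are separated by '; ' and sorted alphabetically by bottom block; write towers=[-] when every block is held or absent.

towers=[E/B/C/D/F] holding=A

step 1 (unstack(A, C)) [no-op]: towers=[A/F/D; E/B/C] holding=-
step 2 (unstack(D, F)): towers=[A/F; E/B/C] holding=D
step 3 (stack(D, C)): towers=[A/F; E/B/C/D] holding=-
step 4 (unstack(F, A)): towers=[A; E/B/C/D] holding=F
step 5 (stack(F, D)): towers=[A; E/B/C/D/F] holding=-
step 6 (pickup(A)): towers=[E/B/C/D/F] holding=A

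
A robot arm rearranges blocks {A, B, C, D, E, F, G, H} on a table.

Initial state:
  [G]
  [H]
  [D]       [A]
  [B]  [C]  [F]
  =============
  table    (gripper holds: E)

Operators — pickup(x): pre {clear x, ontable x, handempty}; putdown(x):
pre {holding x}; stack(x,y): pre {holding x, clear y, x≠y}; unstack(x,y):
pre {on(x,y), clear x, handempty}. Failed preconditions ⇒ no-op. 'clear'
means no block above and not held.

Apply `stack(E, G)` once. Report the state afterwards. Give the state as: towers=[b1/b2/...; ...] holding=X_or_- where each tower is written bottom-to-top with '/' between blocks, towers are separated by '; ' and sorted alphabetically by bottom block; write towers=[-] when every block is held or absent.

before: towers=[B/D/H/G; C; F/A] holding=E
pre[stack(E, G)]: holding(E) yes, clear(G) yes, E≠G yes
all met → apply stack(E, G)
after:  towers=[B/D/H/G/E; C; F/A] holding=-

towers=[B/D/H/G/E; C; F/A] holding=-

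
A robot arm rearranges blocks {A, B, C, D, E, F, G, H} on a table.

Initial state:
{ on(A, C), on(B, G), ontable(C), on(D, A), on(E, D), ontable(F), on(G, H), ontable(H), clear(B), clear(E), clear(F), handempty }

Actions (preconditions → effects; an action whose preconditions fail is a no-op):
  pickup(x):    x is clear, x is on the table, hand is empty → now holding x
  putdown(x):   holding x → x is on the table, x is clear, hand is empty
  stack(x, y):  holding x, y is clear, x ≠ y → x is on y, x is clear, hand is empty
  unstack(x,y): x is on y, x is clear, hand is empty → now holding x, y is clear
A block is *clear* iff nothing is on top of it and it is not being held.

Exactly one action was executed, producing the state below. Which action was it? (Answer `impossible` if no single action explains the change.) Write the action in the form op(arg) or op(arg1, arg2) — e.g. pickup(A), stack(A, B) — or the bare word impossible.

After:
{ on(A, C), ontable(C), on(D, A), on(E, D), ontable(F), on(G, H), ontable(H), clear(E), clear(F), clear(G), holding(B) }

target: towers=[C/A/D/E; F; H/G] holding=B
     unstack(E, D) → towers=[C/A/D; F; H/G/B] holding=E
     unstack(B, G) → towers=[C/A/D/E; F; H/G] holding=B  ← match
         pickup(F) → towers=[C/A/D/E; H/G/B] holding=F

unstack(B, G)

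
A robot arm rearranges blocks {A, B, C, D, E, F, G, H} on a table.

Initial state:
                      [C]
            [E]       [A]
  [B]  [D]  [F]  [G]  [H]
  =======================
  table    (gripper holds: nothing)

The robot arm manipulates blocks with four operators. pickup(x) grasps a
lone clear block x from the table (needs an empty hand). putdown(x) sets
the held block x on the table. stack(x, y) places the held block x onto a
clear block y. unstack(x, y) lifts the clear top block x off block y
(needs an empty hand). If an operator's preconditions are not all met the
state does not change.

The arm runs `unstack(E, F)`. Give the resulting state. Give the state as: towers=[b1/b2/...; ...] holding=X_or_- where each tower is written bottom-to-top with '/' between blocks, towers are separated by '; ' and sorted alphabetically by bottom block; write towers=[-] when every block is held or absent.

towers=[B; D; F; G; H/A/C] holding=E

before: towers=[B; D; F/E; G; H/A/C] holding=-
pre[unstack(E, F)]: on(E,F) yes, clear(E) yes, handempty yes
all met → apply unstack(E, F)
after:  towers=[B; D; F; G; H/A/C] holding=E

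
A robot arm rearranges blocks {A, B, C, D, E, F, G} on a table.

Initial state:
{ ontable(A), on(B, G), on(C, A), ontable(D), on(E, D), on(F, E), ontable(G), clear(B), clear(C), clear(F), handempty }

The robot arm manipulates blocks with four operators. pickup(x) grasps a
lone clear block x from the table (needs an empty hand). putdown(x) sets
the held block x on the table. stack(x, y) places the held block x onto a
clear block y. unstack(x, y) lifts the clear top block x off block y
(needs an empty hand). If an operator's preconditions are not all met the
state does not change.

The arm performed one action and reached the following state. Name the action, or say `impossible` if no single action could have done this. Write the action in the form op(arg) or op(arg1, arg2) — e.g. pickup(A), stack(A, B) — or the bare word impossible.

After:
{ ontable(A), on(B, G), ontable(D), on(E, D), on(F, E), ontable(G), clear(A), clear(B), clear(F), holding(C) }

target: towers=[A; D/E/F; G/B] holding=C
     unstack(B, G) → towers=[A/C; D/E/F; G] holding=B
     unstack(F, E) → towers=[A/C; D/E; G/B] holding=F
     unstack(C, A) → towers=[A; D/E/F; G/B] holding=C  ← match

unstack(C, A)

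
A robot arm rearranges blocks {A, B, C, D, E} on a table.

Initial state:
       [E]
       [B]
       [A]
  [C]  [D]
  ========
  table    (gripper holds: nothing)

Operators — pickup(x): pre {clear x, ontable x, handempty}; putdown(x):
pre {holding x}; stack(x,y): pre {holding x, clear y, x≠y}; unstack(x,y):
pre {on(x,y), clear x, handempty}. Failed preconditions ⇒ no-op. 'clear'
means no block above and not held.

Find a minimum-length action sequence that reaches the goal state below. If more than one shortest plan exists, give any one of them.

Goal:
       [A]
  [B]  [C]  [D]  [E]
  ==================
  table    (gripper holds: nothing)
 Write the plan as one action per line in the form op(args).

unstack(E, B)
putdown(E)
unstack(B, A)
putdown(B)
unstack(A, D)
stack(A, C)

step 1 (unstack(E, B)): towers=[C; D/A/B] holding=E
step 2 (putdown(E)): towers=[C; D/A/B; E] holding=-
step 3 (unstack(B, A)): towers=[C; D/A; E] holding=B
step 4 (putdown(B)): towers=[B; C; D/A; E] holding=-
step 5 (unstack(A, D)): towers=[B; C; D; E] holding=A
step 6 (stack(A, C)): towers=[B; C/A; D; E] holding=-
goal check: towers=[B; C/A; D; E] holding=- — reached (length 6, optimal by BFS)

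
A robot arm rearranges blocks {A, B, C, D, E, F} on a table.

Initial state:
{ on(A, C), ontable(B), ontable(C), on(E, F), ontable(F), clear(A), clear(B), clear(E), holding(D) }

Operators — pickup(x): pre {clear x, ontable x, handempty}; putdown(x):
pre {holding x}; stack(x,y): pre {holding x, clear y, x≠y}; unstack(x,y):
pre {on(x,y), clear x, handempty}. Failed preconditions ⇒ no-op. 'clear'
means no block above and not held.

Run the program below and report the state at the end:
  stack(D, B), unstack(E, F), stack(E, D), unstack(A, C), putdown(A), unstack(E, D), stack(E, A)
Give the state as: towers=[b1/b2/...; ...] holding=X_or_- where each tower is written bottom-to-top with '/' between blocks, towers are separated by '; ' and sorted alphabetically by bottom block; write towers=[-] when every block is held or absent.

step 1 (stack(D, B)): towers=[B/D; C/A; F/E] holding=-
step 2 (unstack(E, F)): towers=[B/D; C/A; F] holding=E
step 3 (stack(E, D)): towers=[B/D/E; C/A; F] holding=-
step 4 (unstack(A, C)): towers=[B/D/E; C; F] holding=A
step 5 (putdown(A)): towers=[A; B/D/E; C; F] holding=-
step 6 (unstack(E, D)): towers=[A; B/D; C; F] holding=E
step 7 (stack(E, A)): towers=[A/E; B/D; C; F] holding=-

towers=[A/E; B/D; C; F] holding=-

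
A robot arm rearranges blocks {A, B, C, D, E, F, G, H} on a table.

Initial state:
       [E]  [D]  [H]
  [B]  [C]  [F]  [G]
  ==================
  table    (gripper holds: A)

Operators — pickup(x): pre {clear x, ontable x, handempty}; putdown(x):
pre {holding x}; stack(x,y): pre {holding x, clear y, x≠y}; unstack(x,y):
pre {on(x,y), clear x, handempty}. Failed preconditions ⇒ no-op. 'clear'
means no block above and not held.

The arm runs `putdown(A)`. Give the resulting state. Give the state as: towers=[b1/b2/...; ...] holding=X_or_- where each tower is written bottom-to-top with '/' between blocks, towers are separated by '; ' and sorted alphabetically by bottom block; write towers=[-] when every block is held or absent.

before: towers=[B; C/E; F/D; G/H] holding=A
pre[putdown(A)]: holding(A) ✓
all met → apply putdown(A)
after:  towers=[A; B; C/E; F/D; G/H] holding=-

towers=[A; B; C/E; F/D; G/H] holding=-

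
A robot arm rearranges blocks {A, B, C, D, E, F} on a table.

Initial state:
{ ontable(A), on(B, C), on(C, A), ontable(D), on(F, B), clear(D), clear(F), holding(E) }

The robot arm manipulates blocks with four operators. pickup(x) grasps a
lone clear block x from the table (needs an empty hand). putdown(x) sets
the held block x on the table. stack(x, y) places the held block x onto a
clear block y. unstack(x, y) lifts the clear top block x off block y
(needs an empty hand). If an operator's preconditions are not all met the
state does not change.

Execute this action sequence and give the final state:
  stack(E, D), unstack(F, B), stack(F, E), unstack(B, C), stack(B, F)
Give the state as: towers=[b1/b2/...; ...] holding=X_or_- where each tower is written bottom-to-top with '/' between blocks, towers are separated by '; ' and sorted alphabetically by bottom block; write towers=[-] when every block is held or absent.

towers=[A/C; D/E/F/B] holding=-

step 1 (stack(E, D)): towers=[A/C/B/F; D/E] holding=-
step 2 (unstack(F, B)): towers=[A/C/B; D/E] holding=F
step 3 (stack(F, E)): towers=[A/C/B; D/E/F] holding=-
step 4 (unstack(B, C)): towers=[A/C; D/E/F] holding=B
step 5 (stack(B, F)): towers=[A/C; D/E/F/B] holding=-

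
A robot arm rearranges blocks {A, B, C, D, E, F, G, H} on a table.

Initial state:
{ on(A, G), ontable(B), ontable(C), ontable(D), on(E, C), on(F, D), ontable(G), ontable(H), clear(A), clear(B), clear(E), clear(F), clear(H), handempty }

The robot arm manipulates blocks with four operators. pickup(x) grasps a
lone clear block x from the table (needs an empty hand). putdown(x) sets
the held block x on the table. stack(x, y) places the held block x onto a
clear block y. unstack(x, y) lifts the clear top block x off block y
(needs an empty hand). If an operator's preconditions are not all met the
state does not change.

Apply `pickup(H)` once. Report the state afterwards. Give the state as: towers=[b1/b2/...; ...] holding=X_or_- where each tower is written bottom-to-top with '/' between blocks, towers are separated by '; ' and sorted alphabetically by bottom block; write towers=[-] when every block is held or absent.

towers=[B; C/E; D/F; G/A] holding=H

before: towers=[B; C/E; D/F; G/A; H] holding=-
pre[pickup(H)]: clear(H) ok, ontable(H) ok, handempty ok
all met → apply pickup(H)
after:  towers=[B; C/E; D/F; G/A] holding=H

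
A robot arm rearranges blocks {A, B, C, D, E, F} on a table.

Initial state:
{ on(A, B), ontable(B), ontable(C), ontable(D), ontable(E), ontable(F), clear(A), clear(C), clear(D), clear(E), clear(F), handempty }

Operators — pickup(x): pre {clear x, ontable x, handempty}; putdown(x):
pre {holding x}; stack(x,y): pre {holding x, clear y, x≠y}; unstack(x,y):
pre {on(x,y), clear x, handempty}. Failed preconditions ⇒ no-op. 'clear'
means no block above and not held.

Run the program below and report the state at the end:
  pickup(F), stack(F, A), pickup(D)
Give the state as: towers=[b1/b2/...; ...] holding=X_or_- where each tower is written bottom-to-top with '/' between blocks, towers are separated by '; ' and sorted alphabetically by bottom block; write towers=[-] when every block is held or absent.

towers=[B/A/F; C; E] holding=D

step 1 (pickup(F)): towers=[B/A; C; D; E] holding=F
step 2 (stack(F, A)): towers=[B/A/F; C; D; E] holding=-
step 3 (pickup(D)): towers=[B/A/F; C; E] holding=D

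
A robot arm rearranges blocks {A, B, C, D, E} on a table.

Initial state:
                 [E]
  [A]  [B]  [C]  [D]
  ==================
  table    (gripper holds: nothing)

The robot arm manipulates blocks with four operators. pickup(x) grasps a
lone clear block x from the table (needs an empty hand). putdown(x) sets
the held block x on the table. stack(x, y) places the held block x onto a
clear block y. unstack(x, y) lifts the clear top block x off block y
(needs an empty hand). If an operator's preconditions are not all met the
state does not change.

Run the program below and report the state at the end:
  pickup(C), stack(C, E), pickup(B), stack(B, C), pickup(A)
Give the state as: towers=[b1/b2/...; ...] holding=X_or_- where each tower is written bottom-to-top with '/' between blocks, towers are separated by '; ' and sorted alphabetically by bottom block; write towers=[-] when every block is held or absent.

step 1 (pickup(C)): towers=[A; B; D/E] holding=C
step 2 (stack(C, E)): towers=[A; B; D/E/C] holding=-
step 3 (pickup(B)): towers=[A; D/E/C] holding=B
step 4 (stack(B, C)): towers=[A; D/E/C/B] holding=-
step 5 (pickup(A)): towers=[D/E/C/B] holding=A

towers=[D/E/C/B] holding=A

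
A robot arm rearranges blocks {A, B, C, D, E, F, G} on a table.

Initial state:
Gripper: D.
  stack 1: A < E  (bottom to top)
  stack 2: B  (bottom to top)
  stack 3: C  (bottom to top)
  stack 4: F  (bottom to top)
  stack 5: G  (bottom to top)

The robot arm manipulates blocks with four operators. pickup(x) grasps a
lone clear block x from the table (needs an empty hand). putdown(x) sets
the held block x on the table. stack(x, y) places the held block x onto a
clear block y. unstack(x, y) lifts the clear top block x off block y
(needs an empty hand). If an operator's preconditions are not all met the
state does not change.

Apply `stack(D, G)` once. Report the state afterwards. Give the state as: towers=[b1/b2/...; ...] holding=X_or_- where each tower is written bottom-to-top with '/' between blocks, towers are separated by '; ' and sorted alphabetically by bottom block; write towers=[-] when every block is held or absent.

towers=[A/E; B; C; F; G/D] holding=-

before: towers=[A/E; B; C; F; G] holding=D
pre[stack(D, G)]: holding(D) yes, clear(G) yes, D≠G yes
all met → apply stack(D, G)
after:  towers=[A/E; B; C; F; G/D] holding=-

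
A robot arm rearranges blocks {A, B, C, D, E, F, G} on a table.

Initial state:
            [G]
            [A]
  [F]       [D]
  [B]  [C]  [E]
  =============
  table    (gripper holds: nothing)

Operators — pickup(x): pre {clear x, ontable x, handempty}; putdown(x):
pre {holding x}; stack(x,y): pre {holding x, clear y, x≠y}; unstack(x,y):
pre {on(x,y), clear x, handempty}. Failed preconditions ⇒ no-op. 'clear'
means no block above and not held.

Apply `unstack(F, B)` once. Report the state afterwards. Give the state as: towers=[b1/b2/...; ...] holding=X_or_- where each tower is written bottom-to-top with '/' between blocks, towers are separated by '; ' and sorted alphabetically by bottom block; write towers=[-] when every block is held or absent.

before: towers=[B/F; C; E/D/A/G] holding=-
pre[unstack(F, B)]: on(F,B) ok, clear(F) ok, handempty ok
all met → apply unstack(F, B)
after:  towers=[B; C; E/D/A/G] holding=F

towers=[B; C; E/D/A/G] holding=F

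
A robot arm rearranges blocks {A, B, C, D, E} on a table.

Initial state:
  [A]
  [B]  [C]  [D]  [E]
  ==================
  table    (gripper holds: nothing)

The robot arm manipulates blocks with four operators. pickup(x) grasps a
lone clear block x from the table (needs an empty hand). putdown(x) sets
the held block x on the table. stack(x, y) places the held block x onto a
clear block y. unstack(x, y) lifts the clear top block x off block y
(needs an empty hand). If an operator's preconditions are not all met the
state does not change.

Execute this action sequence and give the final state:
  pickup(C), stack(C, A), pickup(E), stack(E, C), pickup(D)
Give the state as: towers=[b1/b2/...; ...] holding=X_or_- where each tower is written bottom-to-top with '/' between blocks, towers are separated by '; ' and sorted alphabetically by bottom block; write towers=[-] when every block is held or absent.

step 1 (pickup(C)): towers=[B/A; D; E] holding=C
step 2 (stack(C, A)): towers=[B/A/C; D; E] holding=-
step 3 (pickup(E)): towers=[B/A/C; D] holding=E
step 4 (stack(E, C)): towers=[B/A/C/E; D] holding=-
step 5 (pickup(D)): towers=[B/A/C/E] holding=D

towers=[B/A/C/E] holding=D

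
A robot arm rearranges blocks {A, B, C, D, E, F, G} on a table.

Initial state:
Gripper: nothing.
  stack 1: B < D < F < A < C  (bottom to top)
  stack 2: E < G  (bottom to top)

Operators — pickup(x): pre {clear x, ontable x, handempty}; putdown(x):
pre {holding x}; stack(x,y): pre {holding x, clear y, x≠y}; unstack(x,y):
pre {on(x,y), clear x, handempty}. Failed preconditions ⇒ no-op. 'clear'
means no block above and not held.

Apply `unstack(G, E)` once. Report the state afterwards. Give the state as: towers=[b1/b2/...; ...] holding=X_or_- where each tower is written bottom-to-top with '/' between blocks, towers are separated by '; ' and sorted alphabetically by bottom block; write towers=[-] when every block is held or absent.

towers=[B/D/F/A/C; E] holding=G

before: towers=[B/D/F/A/C; E/G] holding=-
pre[unstack(G, E)]: on(G,E) yes, clear(G) yes, handempty yes
all met → apply unstack(G, E)
after:  towers=[B/D/F/A/C; E] holding=G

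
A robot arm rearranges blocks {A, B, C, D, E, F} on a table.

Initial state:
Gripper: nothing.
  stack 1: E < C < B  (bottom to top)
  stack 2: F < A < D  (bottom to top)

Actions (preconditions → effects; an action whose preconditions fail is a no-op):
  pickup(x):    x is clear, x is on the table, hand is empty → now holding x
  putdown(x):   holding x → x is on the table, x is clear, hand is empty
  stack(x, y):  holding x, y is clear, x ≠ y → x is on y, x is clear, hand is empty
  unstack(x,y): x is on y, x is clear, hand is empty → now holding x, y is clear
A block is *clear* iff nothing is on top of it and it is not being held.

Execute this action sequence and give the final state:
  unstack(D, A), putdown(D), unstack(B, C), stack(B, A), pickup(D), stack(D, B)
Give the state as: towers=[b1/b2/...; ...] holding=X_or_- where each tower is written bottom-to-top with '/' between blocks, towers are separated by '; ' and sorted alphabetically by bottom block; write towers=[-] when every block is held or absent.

step 1 (unstack(D, A)): towers=[E/C/B; F/A] holding=D
step 2 (putdown(D)): towers=[D; E/C/B; F/A] holding=-
step 3 (unstack(B, C)): towers=[D; E/C; F/A] holding=B
step 4 (stack(B, A)): towers=[D; E/C; F/A/B] holding=-
step 5 (pickup(D)): towers=[E/C; F/A/B] holding=D
step 6 (stack(D, B)): towers=[E/C; F/A/B/D] holding=-

towers=[E/C; F/A/B/D] holding=-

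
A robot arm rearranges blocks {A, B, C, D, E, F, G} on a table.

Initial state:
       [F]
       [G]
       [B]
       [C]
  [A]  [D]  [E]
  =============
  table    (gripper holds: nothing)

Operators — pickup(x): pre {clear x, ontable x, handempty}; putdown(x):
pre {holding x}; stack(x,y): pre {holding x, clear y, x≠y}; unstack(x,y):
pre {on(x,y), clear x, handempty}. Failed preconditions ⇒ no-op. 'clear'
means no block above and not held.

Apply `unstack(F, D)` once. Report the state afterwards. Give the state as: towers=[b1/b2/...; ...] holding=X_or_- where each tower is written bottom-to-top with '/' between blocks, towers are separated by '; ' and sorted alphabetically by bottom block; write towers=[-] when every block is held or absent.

towers=[A; D/C/B/G/F; E] holding=-

before: towers=[A; D/C/B/G/F; E] holding=-
pre[unstack(F, D)]: on(F,D) fail, clear(F) ok, handempty ok
on(F,D) unmet → unstack(F, D) is a no-op
after:  towers=[A; D/C/B/G/F; E] holding=-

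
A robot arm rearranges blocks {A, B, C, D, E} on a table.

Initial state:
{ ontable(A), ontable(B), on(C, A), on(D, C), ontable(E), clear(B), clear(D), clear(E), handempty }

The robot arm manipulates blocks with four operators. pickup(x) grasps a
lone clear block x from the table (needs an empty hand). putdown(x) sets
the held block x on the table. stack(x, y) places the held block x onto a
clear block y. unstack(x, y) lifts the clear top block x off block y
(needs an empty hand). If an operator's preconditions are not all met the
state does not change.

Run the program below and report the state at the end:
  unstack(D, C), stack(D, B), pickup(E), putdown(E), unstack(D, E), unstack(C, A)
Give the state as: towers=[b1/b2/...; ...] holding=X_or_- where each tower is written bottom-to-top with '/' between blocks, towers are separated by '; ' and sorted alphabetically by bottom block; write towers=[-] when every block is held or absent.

towers=[A; B/D; E] holding=C

step 1 (unstack(D, C)): towers=[A/C; B; E] holding=D
step 2 (stack(D, B)): towers=[A/C; B/D; E] holding=-
step 3 (pickup(E)): towers=[A/C; B/D] holding=E
step 4 (putdown(E)): towers=[A/C; B/D; E] holding=-
step 5 (unstack(D, E)) [no-op]: towers=[A/C; B/D; E] holding=-
step 6 (unstack(C, A)): towers=[A; B/D; E] holding=C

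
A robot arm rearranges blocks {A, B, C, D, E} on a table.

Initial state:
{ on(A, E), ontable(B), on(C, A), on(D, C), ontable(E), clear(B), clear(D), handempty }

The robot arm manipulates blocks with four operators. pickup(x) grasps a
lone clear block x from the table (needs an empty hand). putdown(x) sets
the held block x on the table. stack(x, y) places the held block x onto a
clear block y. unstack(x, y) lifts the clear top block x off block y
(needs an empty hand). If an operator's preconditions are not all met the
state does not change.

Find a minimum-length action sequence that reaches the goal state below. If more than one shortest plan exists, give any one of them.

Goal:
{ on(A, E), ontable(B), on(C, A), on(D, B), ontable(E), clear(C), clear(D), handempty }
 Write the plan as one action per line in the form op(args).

unstack(D, C)
stack(D, B)

step 1 (unstack(D, C)): towers=[B; E/A/C] holding=D
step 2 (stack(D, B)): towers=[B/D; E/A/C] holding=-
goal check: towers=[B/D; E/A/C] holding=- — reached (length 2, optimal by BFS)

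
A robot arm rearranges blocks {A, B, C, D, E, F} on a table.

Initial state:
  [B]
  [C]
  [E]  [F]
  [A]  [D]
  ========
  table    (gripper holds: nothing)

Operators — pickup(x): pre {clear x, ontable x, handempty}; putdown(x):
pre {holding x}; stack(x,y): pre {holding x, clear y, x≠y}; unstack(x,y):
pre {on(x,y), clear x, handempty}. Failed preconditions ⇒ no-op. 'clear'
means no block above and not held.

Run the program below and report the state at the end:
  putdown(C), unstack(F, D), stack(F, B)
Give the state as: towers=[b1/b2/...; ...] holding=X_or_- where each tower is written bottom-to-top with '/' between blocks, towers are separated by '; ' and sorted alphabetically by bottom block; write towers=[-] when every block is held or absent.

step 1 (putdown(C)) [no-op]: towers=[A/E/C/B; D/F] holding=-
step 2 (unstack(F, D)): towers=[A/E/C/B; D] holding=F
step 3 (stack(F, B)): towers=[A/E/C/B/F; D] holding=-

towers=[A/E/C/B/F; D] holding=-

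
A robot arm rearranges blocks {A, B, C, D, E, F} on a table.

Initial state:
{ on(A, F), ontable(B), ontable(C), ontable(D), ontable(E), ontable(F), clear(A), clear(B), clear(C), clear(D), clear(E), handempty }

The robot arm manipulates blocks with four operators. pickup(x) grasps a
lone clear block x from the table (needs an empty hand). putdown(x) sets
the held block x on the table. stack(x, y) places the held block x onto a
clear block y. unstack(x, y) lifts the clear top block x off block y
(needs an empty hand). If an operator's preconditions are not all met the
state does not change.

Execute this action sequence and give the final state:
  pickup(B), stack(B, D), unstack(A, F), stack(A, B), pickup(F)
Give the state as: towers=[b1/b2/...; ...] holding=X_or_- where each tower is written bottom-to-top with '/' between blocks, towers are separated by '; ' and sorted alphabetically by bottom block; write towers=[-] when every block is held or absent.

towers=[C; D/B/A; E] holding=F

step 1 (pickup(B)): towers=[C; D; E; F/A] holding=B
step 2 (stack(B, D)): towers=[C; D/B; E; F/A] holding=-
step 3 (unstack(A, F)): towers=[C; D/B; E; F] holding=A
step 4 (stack(A, B)): towers=[C; D/B/A; E; F] holding=-
step 5 (pickup(F)): towers=[C; D/B/A; E] holding=F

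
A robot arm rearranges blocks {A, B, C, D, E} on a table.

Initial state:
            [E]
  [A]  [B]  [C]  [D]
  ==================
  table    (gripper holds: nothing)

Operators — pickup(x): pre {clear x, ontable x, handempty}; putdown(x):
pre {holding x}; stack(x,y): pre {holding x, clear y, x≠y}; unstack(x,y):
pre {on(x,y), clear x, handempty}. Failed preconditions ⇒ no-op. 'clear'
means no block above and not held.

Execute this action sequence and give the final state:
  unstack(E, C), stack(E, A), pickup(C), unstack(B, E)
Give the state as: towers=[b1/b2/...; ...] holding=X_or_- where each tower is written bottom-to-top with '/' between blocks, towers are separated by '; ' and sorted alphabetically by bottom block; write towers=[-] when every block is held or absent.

step 1 (unstack(E, C)): towers=[A; B; C; D] holding=E
step 2 (stack(E, A)): towers=[A/E; B; C; D] holding=-
step 3 (pickup(C)): towers=[A/E; B; D] holding=C
step 4 (unstack(B, E)) [no-op]: towers=[A/E; B; D] holding=C

towers=[A/E; B; D] holding=C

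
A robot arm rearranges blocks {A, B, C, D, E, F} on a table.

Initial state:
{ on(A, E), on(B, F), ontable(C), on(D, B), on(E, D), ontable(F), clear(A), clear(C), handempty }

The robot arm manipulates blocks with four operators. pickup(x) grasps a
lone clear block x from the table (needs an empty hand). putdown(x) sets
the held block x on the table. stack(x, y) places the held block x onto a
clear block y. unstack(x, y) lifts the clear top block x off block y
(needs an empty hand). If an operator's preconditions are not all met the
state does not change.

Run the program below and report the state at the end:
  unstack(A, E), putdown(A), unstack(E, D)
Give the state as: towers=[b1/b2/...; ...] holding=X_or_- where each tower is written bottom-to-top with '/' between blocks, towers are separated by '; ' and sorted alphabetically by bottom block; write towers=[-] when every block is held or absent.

towers=[A; C; F/B/D] holding=E

step 1 (unstack(A, E)): towers=[C; F/B/D/E] holding=A
step 2 (putdown(A)): towers=[A; C; F/B/D/E] holding=-
step 3 (unstack(E, D)): towers=[A; C; F/B/D] holding=E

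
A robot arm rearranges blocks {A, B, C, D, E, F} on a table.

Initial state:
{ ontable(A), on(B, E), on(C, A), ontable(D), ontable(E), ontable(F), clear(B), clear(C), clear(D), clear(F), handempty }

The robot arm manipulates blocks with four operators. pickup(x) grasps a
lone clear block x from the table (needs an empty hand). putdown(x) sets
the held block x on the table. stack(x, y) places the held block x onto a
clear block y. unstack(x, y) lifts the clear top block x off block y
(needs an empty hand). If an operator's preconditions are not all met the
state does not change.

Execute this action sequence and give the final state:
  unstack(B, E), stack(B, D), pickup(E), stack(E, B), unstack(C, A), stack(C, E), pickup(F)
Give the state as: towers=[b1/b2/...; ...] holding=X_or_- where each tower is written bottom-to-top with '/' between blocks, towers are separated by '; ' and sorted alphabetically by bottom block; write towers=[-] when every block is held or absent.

step 1 (unstack(B, E)): towers=[A/C; D; E; F] holding=B
step 2 (stack(B, D)): towers=[A/C; D/B; E; F] holding=-
step 3 (pickup(E)): towers=[A/C; D/B; F] holding=E
step 4 (stack(E, B)): towers=[A/C; D/B/E; F] holding=-
step 5 (unstack(C, A)): towers=[A; D/B/E; F] holding=C
step 6 (stack(C, E)): towers=[A; D/B/E/C; F] holding=-
step 7 (pickup(F)): towers=[A; D/B/E/C] holding=F

towers=[A; D/B/E/C] holding=F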